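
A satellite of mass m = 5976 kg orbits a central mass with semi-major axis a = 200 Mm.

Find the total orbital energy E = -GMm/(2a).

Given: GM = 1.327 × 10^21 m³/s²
a = 200 Mm = 2 × 10^8 m
GM = 1.327 × 10^21 m³/s²
2a = 4 × 10^8 m
GMm = 1.327 × 10^21 × 5976 = 7.93015 × 10^24 m³·kg/s²
E = −GMm/(2a) = -1.98254 × 10^16 J ≈ -19.83 PJ

Final answer: -19.83 PJ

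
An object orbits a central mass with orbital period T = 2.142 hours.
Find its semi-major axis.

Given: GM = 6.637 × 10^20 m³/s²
T = 2.142 hours = 7711.2 s
GM = 6.637 × 10^20 m³/s²
Kepler's third law: a³ = GM T² / (4π²)
T² = 5.94626 × 10^7 s²
a³ = (6.637 × 10^20) × (5.94626 × 10^7) / (4π²) = 9.99669 × 10^26 m³
a = (a³)^(1/3) = 9.99889 × 10^8 m ≈ 999.9 Mm

Final answer: 999.9 Mm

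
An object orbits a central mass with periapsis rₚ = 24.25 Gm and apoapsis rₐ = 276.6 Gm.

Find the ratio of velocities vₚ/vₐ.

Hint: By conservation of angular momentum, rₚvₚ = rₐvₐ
rₚ = 24.25 Gm = 2.425 × 10^10 m
rₐ = 276.6 Gm = 2.766 × 10^11 m
rₚvₚ = rₐvₐ  ⇒  vₚ/vₐ = rₐ/rₚ
vₚ/vₐ = (2.766 × 10^11) / (2.425 × 10^10) = 11.4062

Final answer: vₚ/vₐ = 11.41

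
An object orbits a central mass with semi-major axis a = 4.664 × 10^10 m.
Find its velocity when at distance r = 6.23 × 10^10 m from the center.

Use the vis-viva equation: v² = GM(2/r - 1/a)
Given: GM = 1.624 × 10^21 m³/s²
a = 4.664 × 10^10 m
r = 6.23 × 10^10 m
GM = 1.624 × 10^21 m³/s²
2/r − 1/a = 3.21027 × 10^-11 − 2.14408 × 10^-11 = 1.06619 × 10^-11 m⁻¹
v² = GM (2/r − 1/a) = 1.73149 × 10^10 m²/s²
v = 131586 m/s ≈ 131.6 km/s

Final answer: 131.6 km/s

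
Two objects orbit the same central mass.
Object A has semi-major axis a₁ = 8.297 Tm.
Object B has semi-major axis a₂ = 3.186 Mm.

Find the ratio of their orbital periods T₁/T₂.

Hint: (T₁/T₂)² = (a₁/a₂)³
a₁ = 8.297 Tm = 8.297 × 10^12 m
a₂ = 3.186 Mm = 3.186 × 10^6 m
a₁/a₂ = 2.60421 × 10^6
T₁/T₂ = (a₁/a₂)^(3/2) = (2.60421 × 10^6)^1.5 = 4.20255 × 10^9

Final answer: T₁/T₂ = 4.203 × 10^9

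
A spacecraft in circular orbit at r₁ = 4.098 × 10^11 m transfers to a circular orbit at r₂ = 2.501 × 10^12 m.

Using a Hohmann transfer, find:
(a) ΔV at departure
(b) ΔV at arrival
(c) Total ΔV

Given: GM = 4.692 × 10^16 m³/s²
r₁ = 4.098 × 10^11 m
r₂ = 2.501 × 10^12 m
GM = 4.692 × 10^16 m³/s²
Transfer ellipse: a_t = (r₁ + r₂)/2 = 1.4554 × 10^12 m
Circular speed at r₁: v₁ = √(GM/r₁) = 338.371 m/s
Transfer speed at r₁ (periapsis): v₁ₜ = √(GM(2/r₁ − 1/a_t)) = 443.566 m/s
(a) ΔV₁ = v₁ₜ − v₁ = 105.196 m/s ≈ 105.2 m/s
Circular speed at r₂: v₂ = √(GM/r₂) = 136.969 m/s
Transfer speed at r₂ (apoapsis): v₂ₜ = √(GM(2/r₂ − 1/a_t)) = 72.6803 m/s
(b) ΔV₂ = v₂ − v₂ₜ = 64.2886 m/s ≈ 64.29 m/s
(c) ΔV_total = ΔV₁ + ΔV₂ = 169.484 m/s ≈ 169.5 m/s

Final answer:
(a) ΔV₁ = 105.2 m/s
(b) ΔV₂ = 64.29 m/s
(c) ΔV_total = 169.5 m/s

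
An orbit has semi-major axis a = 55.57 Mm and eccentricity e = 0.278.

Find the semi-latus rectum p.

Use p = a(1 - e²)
a = 55.57 Mm = 5.557 × 10^7 m
e = 0.278,  e² = 0.077284,  1 − e² = 0.922716
p = a(1 − e²) = 5.557 × 10^7 m × 0.922716 = 5.12753 × 10^7 m ≈ 51.28 Mm

Final answer: p = 51.28 Mm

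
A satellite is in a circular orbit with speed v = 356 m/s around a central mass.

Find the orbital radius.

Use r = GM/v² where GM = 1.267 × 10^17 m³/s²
v = 356 m/s
GM = 1.267 × 10^17 m³/s²
v² = 126736 m²/s²
r = GM/v² = (1.267 × 10^17) / 126736 = 9.99716 × 10^11 m ≈ 999.7 Gm

Final answer: 999.7 Gm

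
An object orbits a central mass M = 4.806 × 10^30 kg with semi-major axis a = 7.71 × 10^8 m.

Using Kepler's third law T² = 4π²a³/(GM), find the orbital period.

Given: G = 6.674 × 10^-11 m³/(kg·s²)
M = 4.806 × 10^30 kg
GM = G × M = 6.674 × 10^-11 × 4.806 × 10^30 = 3.20752 × 10^20 m³/s²
a = 7.71 × 10^8 m
a³ = 4.58314 × 10^26 m³
T = 2π √(a³/GM) = 2π √((4.58314 × 10^26) / (3.20752 × 10^20)) = 2π × 1195.35 s
T = 7510.63 s ≈ 2.086 hours

Final answer: 2.086 hours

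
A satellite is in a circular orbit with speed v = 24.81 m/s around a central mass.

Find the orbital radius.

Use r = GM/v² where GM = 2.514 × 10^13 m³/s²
v = 24.81 m/s
GM = 2.514 × 10^13 m³/s²
v² = 615.536 m²/s²
r = GM/v² = (2.514 × 10^13) / 615.536 = 4.08424 × 10^10 m ≈ 4.084 × 10^10 m

Final answer: 4.084 × 10^10 m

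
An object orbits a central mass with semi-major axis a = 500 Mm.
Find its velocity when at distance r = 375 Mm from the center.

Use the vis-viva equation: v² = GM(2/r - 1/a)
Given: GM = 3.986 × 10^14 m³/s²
a = 500 Mm = 5 × 10^8 m
r = 375 Mm = 3.75 × 10^8 m
GM = 3.986 × 10^14 m³/s²
2/r − 1/a = 5.33333 × 10^-9 − 2 × 10^-9 = 3.33333 × 10^-9 m⁻¹
v² = GM (2/r − 1/a) = 1.32867 × 10^6 m²/s²
v = 1152.68 m/s ≈ 1.153 km/s

Final answer: 1.153 km/s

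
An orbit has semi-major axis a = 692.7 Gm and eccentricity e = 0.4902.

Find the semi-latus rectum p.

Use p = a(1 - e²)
a = 692.7 Gm = 6.927 × 10^11 m
e = 0.4902,  e² = 0.240296,  1 − e² = 0.759704
p = a(1 − e²) = 6.927 × 10^11 m × 0.759704 = 5.26247 × 10^11 m ≈ 526.2 Gm

Final answer: p = 526.2 Gm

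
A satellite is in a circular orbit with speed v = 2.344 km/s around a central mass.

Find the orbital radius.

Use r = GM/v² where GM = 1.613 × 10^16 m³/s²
v = 2.344 km/s = 2344 m/s
GM = 1.613 × 10^16 m³/s²
v² = 5.49434 × 10^6 m²/s²
r = GM/v² = (1.613 × 10^16) / (5.49434 × 10^6) = 2.93575 × 10^9 m ≈ 2.936 × 10^9 m

Final answer: 2.936 × 10^9 m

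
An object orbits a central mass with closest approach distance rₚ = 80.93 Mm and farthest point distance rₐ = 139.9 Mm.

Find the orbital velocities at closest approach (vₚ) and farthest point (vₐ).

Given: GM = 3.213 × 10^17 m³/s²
rₚ = 80.93 Mm = 8.093 × 10^7 m
rₐ = 139.9 Mm = 1.399 × 10^8 m
GM = 3.213 × 10^17 m³/s²
a = (rₚ + rₐ)/2 = 1.10415 × 10^8 m
Vis-viva: v² = GM (2/r − 1/a)
vₚ² = 3.213 × 10^17 × (2.47127 × 10^-8 − 9.05674 × 10^-9) = 5.03026 × 10^9 m²/s²
vₚ = 70924.4 m/s ≈ 70.92 km/s
vₐ² = 3.213 × 10^17 × (1.42959 × 10^-8 − 9.05674 × 10^-9) = 1.68335 × 10^9 m²/s²
vₐ = 41028.7 m/s ≈ 41.03 km/s

Final answer: vₚ = 70.92 km/s, vₐ = 41.03 km/s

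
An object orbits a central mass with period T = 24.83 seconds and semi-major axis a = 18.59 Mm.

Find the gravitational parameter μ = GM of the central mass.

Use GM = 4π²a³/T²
T = 24.83 seconds
a = 18.59 Mm = 1.859 × 10^7 m
a³ = 6.42448 × 10^21 m³
T² = 616.529 s²
GM = 4π² × (6.42448 × 10^21) / 616.529 = 4.11381 × 10^20 m³/s²
GM ≈ 4.114 × 10^20 m³/s²

Final answer: GM = 4.114 × 10^20 m³/s²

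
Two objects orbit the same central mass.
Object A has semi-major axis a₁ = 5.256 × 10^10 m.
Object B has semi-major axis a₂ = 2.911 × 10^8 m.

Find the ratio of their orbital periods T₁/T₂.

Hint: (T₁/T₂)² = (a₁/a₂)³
a₁ = 5.256 × 10^10 m
a₂ = 2.911 × 10^8 m
a₁/a₂ = 180.557
T₁/T₂ = (a₁/a₂)^(3/2) = (180.557)^1.5 = 2426.16

Final answer: T₁/T₂ = 2426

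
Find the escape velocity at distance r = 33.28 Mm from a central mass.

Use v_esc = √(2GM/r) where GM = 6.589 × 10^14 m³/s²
r = 33.28 Mm = 3.328 × 10^7 m
GM = 6.589 × 10^14 m³/s²
2GM/r = 2 × (6.589 × 10^14) / (3.328 × 10^7) = 3.95974 × 10^7 m²/s²
v_esc = √(2GM/r) = 6292.64 m/s ≈ 6.293 km/s

Final answer: 6.293 km/s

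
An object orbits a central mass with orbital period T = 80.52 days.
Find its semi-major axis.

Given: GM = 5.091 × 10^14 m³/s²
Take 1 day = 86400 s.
T = 80.52 days = 6.95693 × 10^6 s
GM = 5.091 × 10^14 m³/s²
Kepler's third law: a³ = GM T² / (4π²)
T² = 4.83988 × 10^13 s²
a³ = (5.091 × 10^14) × (4.83988 × 10^13) / (4π²) = 6.24135 × 10^26 m³
a = (a³)^(1/3) = 8.54593 × 10^8 m ≈ 8.546 × 10^8 m

Final answer: 8.546 × 10^8 m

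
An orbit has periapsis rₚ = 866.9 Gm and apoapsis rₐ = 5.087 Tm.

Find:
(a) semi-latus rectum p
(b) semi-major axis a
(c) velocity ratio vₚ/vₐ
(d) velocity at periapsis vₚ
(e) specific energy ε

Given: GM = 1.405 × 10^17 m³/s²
rₚ = 866.9 Gm = 8.669 × 10^11 m
rₐ = 5.087 Tm = 5.087 × 10^12 m
GM = 1.405 × 10^17 m³/s²
a = (rₚ + rₐ)/2 = 2.97695 × 10^12 m
e = (rₐ − rₚ)/(rₐ + rₚ) = (4.2201 × 10^12) / (5.9539 × 10^12) = 0.708796
(a) 1 − e² = 0.497608;  p = a(1 − e²) = 2.97695 × 10^12 × 0.497608 = 1.48136 × 10^12 m ≈ 1.481 Tm
(b) a = 2.97695 × 10^12 m ≈ 2.977 Tm
(c) vₚ/vₐ = rₐ/rₚ (angular momentum) = (5.087 × 10^12) / (8.669 × 10^11) = 5.86804 ≈ 5.868
(d) vₚ² = GM (2/rₚ − 1/a) = 1.405 × 10^17 × (2.30707 × 10^-12 − 3.35914 × 10^-13) = 276948 m²/s²;  vₚ = 526.258 m/s ≈ 526.3 m/s
(e) 2a = 5.9539 × 10^12 m;  ε = −GM/(2a) = -23598 J/kg ≈ -23.6 kJ/kg

Final answer:
(a) semi-latus rectum p = 1.481 Tm
(b) semi-major axis a = 2.977 Tm
(c) velocity ratio vₚ/vₐ = 5.868
(d) velocity at periapsis vₚ = 526.3 m/s
(e) specific energy ε = -23.6 kJ/kg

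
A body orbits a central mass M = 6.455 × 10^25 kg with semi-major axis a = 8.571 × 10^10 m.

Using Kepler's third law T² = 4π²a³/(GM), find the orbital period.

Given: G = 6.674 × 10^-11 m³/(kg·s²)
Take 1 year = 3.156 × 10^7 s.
M = 6.455 × 10^25 kg
GM = G × M = 6.674 × 10^-11 × 6.455 × 10^25 = 4.30807 × 10^15 m³/s²
a = 8.571 × 10^10 m
a³ = 6.29643 × 10^32 m³
T = 2π √(a³/GM) = 2π √((6.29643 × 10^32) / (4.30807 × 10^15)) = 2π × 3.82302 × 10^8 s
T = 2.40207 × 10^9 s ≈ 76.11 years

Final answer: 76.11 years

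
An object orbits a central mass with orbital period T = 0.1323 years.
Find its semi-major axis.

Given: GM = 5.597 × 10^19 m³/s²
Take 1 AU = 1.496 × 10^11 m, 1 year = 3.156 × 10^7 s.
T = 0.1323 years = 4.17539 × 10^6 s
GM = 5.597 × 10^19 m³/s²
Kepler's third law: a³ = GM T² / (4π²)
T² = 1.74339 × 10^13 s²
a³ = (5.597 × 10^19) × (1.74339 × 10^13) / (4π²) = 2.47166 × 10^31 m³
a = (a³)^(1/3) = 2.91293 × 10^10 m ≈ 0.1947 AU

Final answer: 0.1947 AU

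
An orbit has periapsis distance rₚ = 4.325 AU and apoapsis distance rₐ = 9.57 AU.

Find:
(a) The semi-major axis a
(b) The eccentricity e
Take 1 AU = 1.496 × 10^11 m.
rₚ = 4.325 AU = 6.4702 × 10^11 m
rₐ = 9.57 AU = 1.43167 × 10^12 m
(a) a = (rₚ + rₐ)/2 = 1.03935 × 10^12 m ≈ 6.947 AU
(b) e = (rₐ − rₚ)/(rₐ + rₚ) = (7.84652 × 10^11) / (2.07869 × 10^12) = 0.377474

Final answer:
(a) a = 6.947 AU
(b) e = 0.3775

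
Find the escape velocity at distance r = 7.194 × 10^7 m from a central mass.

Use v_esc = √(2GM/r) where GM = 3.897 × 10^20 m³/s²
r = 7.194 × 10^7 m
GM = 3.897 × 10^20 m³/s²
2GM/r = 2 × (3.897 × 10^20) / (7.194 × 10^7) = 1.0834 × 10^13 m²/s²
v_esc = √(2GM/r) = 3.29151 × 10^6 m/s ≈ 3292 km/s

Final answer: 3292 km/s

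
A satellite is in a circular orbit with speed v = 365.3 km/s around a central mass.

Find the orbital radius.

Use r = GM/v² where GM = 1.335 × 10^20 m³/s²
v = 365.3 km/s = 365300 m/s
GM = 1.335 × 10^20 m³/s²
v² = 1.33444 × 10^11 m²/s²
r = GM/v² = (1.335 × 10^20) / (1.33444 × 10^11) = 1.00042 × 10^9 m ≈ 1 Gm

Final answer: 1 Gm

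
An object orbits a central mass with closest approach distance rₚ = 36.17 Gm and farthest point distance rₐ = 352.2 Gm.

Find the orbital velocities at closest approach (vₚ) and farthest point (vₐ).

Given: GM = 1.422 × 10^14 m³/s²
rₚ = 36.17 Gm = 3.617 × 10^10 m
rₐ = 352.2 Gm = 3.522 × 10^11 m
GM = 1.422 × 10^14 m³/s²
a = (rₚ + rₐ)/2 = 1.94185 × 10^11 m
Vis-viva: v² = GM (2/r − 1/a)
vₚ² = 1.422 × 10^14 × (5.52944 × 10^-11 − 5.14973 × 10^-12) = 7130.58 m²/s²
vₚ = 84.4428 m/s ≈ 84.44 m/s
vₐ² = 1.422 × 10^14 × (5.67859 × 10^-12 − 5.14973 × 10^-12) = 75.2044 m²/s²
vₐ = 8.67205 m/s ≈ 8.672 m/s

Final answer: vₚ = 84.44 m/s, vₐ = 8.672 m/s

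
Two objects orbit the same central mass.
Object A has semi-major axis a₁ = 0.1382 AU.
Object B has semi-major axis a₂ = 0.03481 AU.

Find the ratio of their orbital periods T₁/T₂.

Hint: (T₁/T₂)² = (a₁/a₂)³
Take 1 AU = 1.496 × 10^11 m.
a₁ = 0.1382 AU = 2.06747 × 10^10 m
a₂ = 0.03481 AU = 5.20758 × 10^9 m
a₁/a₂ = 3.97012
T₁/T₂ = (a₁/a₂)^(3/2) = (3.97012)^1.5 = 7.91054

Final answer: T₁/T₂ = 7.911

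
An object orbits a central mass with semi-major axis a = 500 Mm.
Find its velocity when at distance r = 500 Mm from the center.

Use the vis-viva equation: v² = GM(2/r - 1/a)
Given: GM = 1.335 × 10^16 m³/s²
a = 500 Mm = 5 × 10^8 m
r = 500 Mm = 5 × 10^8 m
GM = 1.335 × 10^16 m³/s²
2/r − 1/a = 4 × 10^-9 − 2 × 10^-9 = 2 × 10^-9 m⁻¹
v² = GM (2/r − 1/a) = 2.67 × 10^7 m²/s²
v = 5167.2 m/s ≈ 5.167 km/s

Final answer: 5.167 km/s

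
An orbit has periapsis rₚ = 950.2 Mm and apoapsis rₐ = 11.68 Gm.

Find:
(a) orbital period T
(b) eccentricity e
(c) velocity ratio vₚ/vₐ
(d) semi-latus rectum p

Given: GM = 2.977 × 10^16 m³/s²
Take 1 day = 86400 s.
rₚ = 950.2 Mm = 9.502 × 10^8 m
rₐ = 11.68 Gm = 1.168 × 10^10 m
GM = 2.977 × 10^16 m³/s²
a = (rₚ + rₐ)/2 = 6.3151 × 10^9 m
e = (rₐ − rₚ)/(rₐ + rₚ) = (1.07298 × 10^10) / (1.26302 × 10^10) = 0.849535
(a) a³ = 2.51849 × 10^29 m³;  T = 2π √(a³/GM) = 2π × 2.90858 × 10^6 s = 1.82751 × 10^7 s ≈ 211.5 days
(b) e = 0.849535 ≈ 0.8495
(c) vₚ/vₐ = rₐ/rₚ (angular momentum) = (1.168 × 10^10) / (9.502 × 10^8) = 12.2921 ≈ 12.29
(d) 1 − e² = 0.27829;  p = a(1 − e²) = 6.3151 × 10^9 × 0.27829 = 1.75743 × 10^9 m ≈ 1.757 Gm

Final answer:
(a) orbital period T = 211.5 days
(b) eccentricity e = 0.8495
(c) velocity ratio vₚ/vₐ = 12.29
(d) semi-latus rectum p = 1.757 Gm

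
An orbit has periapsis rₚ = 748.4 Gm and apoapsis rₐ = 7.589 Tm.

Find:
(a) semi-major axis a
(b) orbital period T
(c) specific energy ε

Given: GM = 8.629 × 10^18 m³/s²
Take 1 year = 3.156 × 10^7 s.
rₚ = 748.4 Gm = 7.484 × 10^11 m
rₐ = 7.589 Tm = 7.589 × 10^12 m
GM = 8.629 × 10^18 m³/s²
a = (rₚ + rₐ)/2 = 4.1687 × 10^12 m
e = (rₐ − rₚ)/(rₐ + rₚ) = (6.8406 × 10^12) / (8.3374 × 10^12) = 0.820472
(a) a = 4.1687 × 10^12 m ≈ 4.169 Tm
(b) a³ = 7.24439 × 10^37 m³;  T = 2π √(a³/GM) = 2π × 2.89748 × 10^9 s = 1.82054 × 10^10 s ≈ 576.9 years
(c) 2a = 8.3374 × 10^12 m;  ε = −GM/(2a) = -1.03497 × 10^6 J/kg ≈ -1.035 MJ/kg

Final answer:
(a) semi-major axis a = 4.169 Tm
(b) orbital period T = 576.9 years
(c) specific energy ε = -1.035 MJ/kg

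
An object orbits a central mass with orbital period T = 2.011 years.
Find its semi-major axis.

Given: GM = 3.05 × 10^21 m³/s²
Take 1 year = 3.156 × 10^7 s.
T = 2.011 years = 6.34672 × 10^7 s
GM = 3.05 × 10^21 m³/s²
Kepler's third law: a³ = GM T² / (4π²)
T² = 4.02808 × 10^15 s²
a³ = (3.05 × 10^21) × (4.02808 × 10^15) / (4π²) = 3.11199 × 10^35 m³
a = (a³)^(1/3) = 6.77661 × 10^11 m ≈ 6.777 × 10^11 m

Final answer: 6.777 × 10^11 m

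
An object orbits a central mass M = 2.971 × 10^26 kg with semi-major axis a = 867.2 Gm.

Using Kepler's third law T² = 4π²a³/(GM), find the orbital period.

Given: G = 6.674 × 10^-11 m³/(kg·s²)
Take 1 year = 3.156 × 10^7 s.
M = 2.971 × 10^26 kg
GM = G × M = 6.674 × 10^-11 × 2.971 × 10^26 = 1.98285 × 10^16 m³/s²
a = 867.2 Gm = 8.672 × 10^11 m
a³ = 6.52165 × 10^35 m³
T = 2π √(a³/GM) = 2π √((6.52165 × 10^35) / (1.98285 × 10^16)) = 2π × 5.73501 × 10^9 s
T = 3.60342 × 10^10 s ≈ 1142 years

Final answer: 1142 years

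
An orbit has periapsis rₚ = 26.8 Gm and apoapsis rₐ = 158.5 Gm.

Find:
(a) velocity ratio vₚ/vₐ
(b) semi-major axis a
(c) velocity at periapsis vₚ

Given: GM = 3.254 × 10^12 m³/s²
rₚ = 26.8 Gm = 2.68 × 10^10 m
rₐ = 158.5 Gm = 1.585 × 10^11 m
GM = 3.254 × 10^12 m³/s²
a = (rₚ + rₐ)/2 = 9.265 × 10^10 m
e = (rₐ − rₚ)/(rₐ + rₚ) = (1.317 × 10^11) / (1.853 × 10^11) = 0.710739
(a) vₚ/vₐ = rₐ/rₚ (angular momentum) = (1.585 × 10^11) / (2.68 × 10^10) = 5.91418 ≈ 5.914
(b) a = 9.265 × 10^10 m ≈ 92.65 Gm
(c) vₚ² = GM (2/rₚ − 1/a) = 3.254 × 10^12 × (7.46269 × 10^-11 − 1.07933 × 10^-11) = 207.714 m²/s²;  vₚ = 14.4123 m/s ≈ 14.41 m/s

Final answer:
(a) velocity ratio vₚ/vₐ = 5.914
(b) semi-major axis a = 92.65 Gm
(c) velocity at periapsis vₚ = 14.41 m/s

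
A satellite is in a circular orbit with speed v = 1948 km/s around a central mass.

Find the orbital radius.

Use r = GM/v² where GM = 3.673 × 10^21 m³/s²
v = 1948 km/s = 1.948 × 10^6 m/s
GM = 3.673 × 10^21 m³/s²
v² = 3.7947 × 10^12 m²/s²
r = GM/v² = (3.673 × 10^21) / (3.7947 × 10^12) = 9.67928 × 10^8 m ≈ 9.679 × 10^8 m

Final answer: 9.679 × 10^8 m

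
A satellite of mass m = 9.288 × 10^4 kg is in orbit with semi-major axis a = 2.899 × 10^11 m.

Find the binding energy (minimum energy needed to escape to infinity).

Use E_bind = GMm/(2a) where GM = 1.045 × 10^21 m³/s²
a = 2.899 × 10^11 m
GM = 1.045 × 10^21 m³/s²
m = 9.288 × 10^4 kg
GMm = 1.045 × 10^21 × 92880 = 9.70596 × 10^25 m³·kg/s²
2a = 5.798 × 10^11 m
E_bind = GMm/(2a) = 1.67402 × 10^14 J ≈ 167.4 TJ

Final answer: 167.4 TJ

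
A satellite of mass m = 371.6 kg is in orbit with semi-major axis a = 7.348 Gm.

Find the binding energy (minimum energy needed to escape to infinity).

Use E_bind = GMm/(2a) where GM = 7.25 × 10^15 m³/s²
a = 7.348 Gm = 7.348 × 10^9 m
GM = 7.25 × 10^15 m³/s²
m = 371.6 kg
GMm = 7.25 × 10^15 × 371.6 = 2.6941 × 10^18 m³·kg/s²
2a = 1.4696 × 10^10 m
E_bind = GMm/(2a) = 1.83322 × 10^8 J ≈ 183.3 MJ

Final answer: 183.3 MJ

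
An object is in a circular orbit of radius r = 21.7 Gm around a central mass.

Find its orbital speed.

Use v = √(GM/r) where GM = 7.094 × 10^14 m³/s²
r = 21.7 Gm = 2.17 × 10^10 m
GM = 7.094 × 10^14 m³/s²
GM/r = (7.094 × 10^14) / (2.17 × 10^10) = 32691.2 m²/s²
v = √(GM/r) = 180.807 m/s ≈ 180.8 m/s

Final answer: 180.8 m/s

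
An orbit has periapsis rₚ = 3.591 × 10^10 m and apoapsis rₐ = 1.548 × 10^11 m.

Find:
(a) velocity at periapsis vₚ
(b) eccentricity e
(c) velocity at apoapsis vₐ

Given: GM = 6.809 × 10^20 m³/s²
rₚ = 3.591 × 10^10 m
rₐ = 1.548 × 10^11 m
GM = 6.809 × 10^20 m³/s²
a = (rₚ + rₐ)/2 = 9.5355 × 10^10 m
e = (rₐ − rₚ)/(rₐ + rₚ) = (1.1889 × 10^11) / (1.9071 × 10^11) = 0.623407
(a) vₚ² = GM (2/rₚ − 1/a) = 6.809 × 10^20 × (5.56948 × 10^-11 − 1.04871 × 10^-11) = 3.07819 × 10^10 m²/s²;  vₚ = 175448 m/s ≈ 175.4 km/s
(b) e = 0.623407 ≈ 0.6234
(c) vₐ² = GM (2/rₐ − 1/a) = 6.809 × 10^20 × (1.29199 × 10^-11 − 1.04871 × 10^-11) = 1.65647 × 10^9 m²/s²;  vₐ = 40699.8 m/s ≈ 40.7 km/s

Final answer:
(a) velocity at periapsis vₚ = 175.4 km/s
(b) eccentricity e = 0.6234
(c) velocity at apoapsis vₐ = 40.7 km/s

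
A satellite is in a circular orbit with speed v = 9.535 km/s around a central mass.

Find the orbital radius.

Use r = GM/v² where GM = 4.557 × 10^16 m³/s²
v = 9.535 km/s = 9535 m/s
GM = 4.557 × 10^16 m³/s²
v² = 9.09162 × 10^7 m²/s²
r = GM/v² = (4.557 × 10^16) / (9.09162 × 10^7) = 5.01231 × 10^8 m ≈ 5.012 × 10^8 m

Final answer: 5.012 × 10^8 m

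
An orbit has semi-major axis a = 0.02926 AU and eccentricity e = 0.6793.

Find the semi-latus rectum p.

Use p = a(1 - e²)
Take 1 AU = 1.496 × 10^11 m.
a = 0.02926 AU = 4.3773 × 10^9 m
e = 0.6793,  e² = 0.461448,  1 − e² = 0.538552
p = a(1 − e²) = 4.3773 × 10^9 m × 0.538552 = 2.3574 × 10^9 m ≈ 0.01576 AU

Final answer: p = 0.01576 AU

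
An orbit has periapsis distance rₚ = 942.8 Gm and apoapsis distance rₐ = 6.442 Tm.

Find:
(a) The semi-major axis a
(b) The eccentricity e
rₚ = 942.8 Gm = 9.428 × 10^11 m
rₐ = 6.442 Tm = 6.442 × 10^12 m
(a) a = (rₚ + rₐ)/2 = 3.6924 × 10^12 m ≈ 3.692 Tm
(b) e = (rₐ − rₚ)/(rₐ + rₚ) = (5.4992 × 10^12) / (7.3848 × 10^12) = 0.744665

Final answer:
(a) a = 3.692 Tm
(b) e = 0.7447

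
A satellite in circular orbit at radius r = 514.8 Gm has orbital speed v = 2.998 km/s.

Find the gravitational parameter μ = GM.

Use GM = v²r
r = 514.8 Gm = 5.148 × 10^11 m
v = 2.998 km/s = 2998 m/s
v² = 8.988 × 10^6 m²/s²
GM = v²r = 8.988 × 10^6 × 5.148 × 10^11 = 4.62702 × 10^18 m³/s²
GM ≈ 4.627 × 10^18 m³/s²

Final answer: GM = 4.627 × 10^18 m³/s²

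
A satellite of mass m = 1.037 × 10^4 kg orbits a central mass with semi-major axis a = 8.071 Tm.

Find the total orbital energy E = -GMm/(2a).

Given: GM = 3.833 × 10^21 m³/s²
a = 8.071 Tm = 8.071 × 10^12 m
GM = 3.833 × 10^21 m³/s²
2a = 1.6142 × 10^13 m
GMm = 3.833 × 10^21 × 10370 = 3.97482 × 10^25 m³·kg/s²
E = −GMm/(2a) = -2.46241 × 10^12 J ≈ -2.462 TJ

Final answer: -2.462 TJ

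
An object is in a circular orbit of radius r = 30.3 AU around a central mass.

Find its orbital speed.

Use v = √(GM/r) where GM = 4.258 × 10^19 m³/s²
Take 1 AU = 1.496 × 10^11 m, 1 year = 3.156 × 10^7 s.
r = 30.3 AU = 4.53288 × 10^12 m
GM = 4.258 × 10^19 m³/s²
GM/r = (4.258 × 10^19) / (4.53288 × 10^12) = 9.39359 × 10^6 m²/s²
v = √(GM/r) = 3064.9 m/s ≈ 0.6466 AU/year

Final answer: 0.6466 AU/year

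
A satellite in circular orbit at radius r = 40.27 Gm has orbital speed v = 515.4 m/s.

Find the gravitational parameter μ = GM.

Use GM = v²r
r = 40.27 Gm = 4.027 × 10^10 m
v = 515.4 m/s
v² = 265637 m²/s²
GM = v²r = 265637 × 4.027 × 10^10 = 1.06972 × 10^16 m³/s²
GM ≈ 1.07 × 10^16 m³/s²

Final answer: GM = 1.07 × 10^16 m³/s²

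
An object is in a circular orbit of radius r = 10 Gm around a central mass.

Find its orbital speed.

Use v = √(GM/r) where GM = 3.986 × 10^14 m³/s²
r = 10 Gm = 1 × 10^10 m
GM = 3.986 × 10^14 m³/s²
GM/r = (3.986 × 10^14) / (1 × 10^10) = 39860 m²/s²
v = √(GM/r) = 199.65 m/s ≈ 199.6 m/s

Final answer: 199.6 m/s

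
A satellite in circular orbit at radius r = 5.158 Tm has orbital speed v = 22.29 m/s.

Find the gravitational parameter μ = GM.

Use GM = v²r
r = 5.158 Tm = 5.158 × 10^12 m
v = 22.29 m/s
v² = 496.844 m²/s²
GM = v²r = 496.844 × 5.158 × 10^12 = 2.56272 × 10^15 m³/s²
GM ≈ 2.563 × 10^15 m³/s²

Final answer: GM = 2.563 × 10^15 m³/s²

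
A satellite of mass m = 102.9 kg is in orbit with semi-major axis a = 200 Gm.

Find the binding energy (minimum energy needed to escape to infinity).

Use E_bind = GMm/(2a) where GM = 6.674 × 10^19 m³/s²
a = 200 Gm = 2 × 10^11 m
GM = 6.674 × 10^19 m³/s²
m = 102.9 kg
GMm = 6.674 × 10^19 × 102.9 = 6.86755 × 10^21 m³·kg/s²
2a = 4 × 10^11 m
E_bind = GMm/(2a) = 1.71689 × 10^10 J ≈ 17.17 GJ

Final answer: 17.17 GJ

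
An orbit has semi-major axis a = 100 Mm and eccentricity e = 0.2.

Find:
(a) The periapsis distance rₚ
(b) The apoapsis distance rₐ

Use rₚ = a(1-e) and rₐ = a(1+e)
a = 100 Mm = 1 × 10^8 m
e = 0.2:  1 − e = 0.8,  1 + e = 1.2
(a) rₚ = a(1 − e) = 1 × 10^8 m × 0.8 = 8 × 10^7 m ≈ 80 Mm
(b) rₐ = a(1 + e) = 1 × 10^8 m × 1.2 = 1.2 × 10^8 m ≈ 120 Mm

Final answer:
(a) rₚ = 80 Mm
(b) rₐ = 120 Mm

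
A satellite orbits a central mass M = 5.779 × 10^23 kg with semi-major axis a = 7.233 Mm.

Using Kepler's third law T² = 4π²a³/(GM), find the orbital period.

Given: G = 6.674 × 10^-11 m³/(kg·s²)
M = 5.779 × 10^23 kg
GM = G × M = 6.674 × 10^-11 × 5.779 × 10^23 = 3.8569 × 10^13 m³/s²
a = 7.233 Mm = 7.233 × 10^6 m
a³ = 3.78404 × 10^20 m³
T = 2π √(a³/GM) = 2π √((3.78404 × 10^20) / (3.8569 × 10^13)) = 2π × 3132.26 s
T = 19680.6 s ≈ 5.467 hours

Final answer: 5.467 hours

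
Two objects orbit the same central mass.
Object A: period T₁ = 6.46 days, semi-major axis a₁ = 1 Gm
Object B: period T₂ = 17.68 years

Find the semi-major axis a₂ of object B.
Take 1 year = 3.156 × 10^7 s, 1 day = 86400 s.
T₁ = 6.46 days = 558144 s
T₂ = 17.68 years = 5.57981 × 10^8 s
a₁ = 1 Gm = 1 × 10^9 m
Kepler's third law: (T₂/T₁)² = (a₂/a₁)³  ⇒  a₂ = a₁ (T₂/T₁)^(2/3)
T₂/T₁ = 999.708
(T₂/T₁)^(2/3) = 99.9805
a₂ = 1 × 10^9 m × 99.9805 = 9.99805 × 10^10 m ≈ 99.98 Gm

Final answer: a₂ = 99.98 Gm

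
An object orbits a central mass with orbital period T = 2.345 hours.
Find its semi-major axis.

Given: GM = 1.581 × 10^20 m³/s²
T = 2.345 hours = 8442 s
GM = 1.581 × 10^20 m³/s²
Kepler's third law: a³ = GM T² / (4π²)
T² = 7.12674 × 10^7 s²
a³ = (1.581 × 10^20) × (7.12674 × 10^7) / (4π²) = 2.85406 × 10^26 m³
a = (a³)^(1/3) = 6.58397 × 10^8 m ≈ 658.4 Mm

Final answer: 658.4 Mm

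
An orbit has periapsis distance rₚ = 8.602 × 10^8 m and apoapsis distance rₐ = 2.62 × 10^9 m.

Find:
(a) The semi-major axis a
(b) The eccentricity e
rₚ = 8.602 × 10^8 m
rₐ = 2.62 × 10^9 m
(a) a = (rₚ + rₐ)/2 = 1.7401 × 10^9 m ≈ 1.74 × 10^9 m
(b) e = (rₐ − rₚ)/(rₐ + rₚ) = (1.7598 × 10^9) / (3.4802 × 10^9) = 0.505661

Final answer:
(a) a = 1.74 × 10^9 m
(b) e = 0.5057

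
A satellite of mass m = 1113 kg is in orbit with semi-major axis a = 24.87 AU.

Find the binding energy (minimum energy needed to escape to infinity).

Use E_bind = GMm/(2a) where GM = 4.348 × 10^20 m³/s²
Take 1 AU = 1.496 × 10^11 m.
a = 24.87 AU = 3.72055 × 10^12 m
GM = 4.348 × 10^20 m³/s²
m = 1113 kg
GMm = 4.348 × 10^20 × 1113 = 4.83932 × 10^23 m³·kg/s²
2a = 7.4411 × 10^12 m
E_bind = GMm/(2a) = 6.5035 × 10^10 J ≈ 65.04 GJ

Final answer: 65.04 GJ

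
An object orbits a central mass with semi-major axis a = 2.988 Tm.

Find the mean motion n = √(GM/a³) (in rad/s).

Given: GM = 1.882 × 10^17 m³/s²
a = 2.988 Tm = 2.988 × 10^12 m
GM = 1.882 × 10^17 m³/s²
a³ = 2.66773 × 10^37 m³
GM/a³ = (1.882 × 10^17) / (2.66773 × 10^37) = 7.05469 × 10^-21 s⁻²
n = √(GM/a³) = 8.39922 × 10^-11 rad/s ≈ 8.399 × 10^-11 rad/s

Final answer: n = 8.399 × 10^-11 rad/s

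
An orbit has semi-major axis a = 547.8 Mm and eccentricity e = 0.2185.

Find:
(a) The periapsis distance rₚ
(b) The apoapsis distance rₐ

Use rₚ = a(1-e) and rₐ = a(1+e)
a = 547.8 Mm = 5.478 × 10^8 m
e = 0.2185:  1 − e = 0.7815,  1 + e = 1.2185
(a) rₚ = a(1 − e) = 5.478 × 10^8 m × 0.7815 = 4.28106 × 10^8 m ≈ 428.1 Mm
(b) rₐ = a(1 + e) = 5.478 × 10^8 m × 1.2185 = 6.67494 × 10^8 m ≈ 667.5 Mm

Final answer:
(a) rₚ = 428.1 Mm
(b) rₐ = 667.5 Mm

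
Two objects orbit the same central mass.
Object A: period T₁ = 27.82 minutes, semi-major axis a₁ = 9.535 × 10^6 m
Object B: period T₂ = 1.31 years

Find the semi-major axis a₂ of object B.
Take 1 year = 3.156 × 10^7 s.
T₁ = 27.82 minutes = 1669.2 s
T₂ = 1.31 years = 4.13436 × 10^7 s
a₁ = 9.535 × 10^6 m
Kepler's third law: (T₂/T₁)² = (a₂/a₁)³  ⇒  a₂ = a₁ (T₂/T₁)^(2/3)
T₂/T₁ = 24768.5
(T₂/T₁)^(2/3) = 849.702
a₂ = 9.535 × 10^6 m × 849.702 = 8.10191 × 10^9 m ≈ 8.102 × 10^9 m

Final answer: a₂ = 8.102 × 10^9 m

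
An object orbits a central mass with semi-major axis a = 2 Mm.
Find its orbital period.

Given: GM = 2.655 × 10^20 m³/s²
a = 2 Mm = 2 × 10^6 m
GM = 2.655 × 10^20 m³/s²
a³ = 8 × 10^18 m³
T = 2π √(a³/GM) = 2π √((8 × 10^18) / (2.655 × 10^20)) = 2π × 0.173585 s
T = 1.09067 s ≈ 1.091 seconds

Final answer: 1.091 seconds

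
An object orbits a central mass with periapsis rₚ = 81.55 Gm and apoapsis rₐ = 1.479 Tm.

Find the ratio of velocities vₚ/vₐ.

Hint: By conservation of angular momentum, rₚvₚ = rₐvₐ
rₚ = 81.55 Gm = 8.155 × 10^10 m
rₐ = 1.479 Tm = 1.479 × 10^12 m
rₚvₚ = rₐvₐ  ⇒  vₚ/vₐ = rₐ/rₚ
vₚ/vₐ = (1.479 × 10^12) / (8.155 × 10^10) = 18.1361

Final answer: vₚ/vₐ = 18.14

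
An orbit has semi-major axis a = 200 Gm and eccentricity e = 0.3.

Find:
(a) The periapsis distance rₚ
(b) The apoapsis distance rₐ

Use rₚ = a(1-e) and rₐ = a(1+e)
a = 200 Gm = 2 × 10^11 m
e = 0.3:  1 − e = 0.7,  1 + e = 1.3
(a) rₚ = a(1 − e) = 2 × 10^11 m × 0.7 = 1.4 × 10^11 m ≈ 140 Gm
(b) rₐ = a(1 + e) = 2 × 10^11 m × 1.3 = 2.6 × 10^11 m ≈ 260 Gm

Final answer:
(a) rₚ = 140 Gm
(b) rₐ = 260 Gm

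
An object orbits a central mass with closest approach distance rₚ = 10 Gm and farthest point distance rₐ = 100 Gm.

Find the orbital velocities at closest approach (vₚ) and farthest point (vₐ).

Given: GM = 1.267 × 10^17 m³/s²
rₚ = 10 Gm = 1 × 10^10 m
rₐ = 100 Gm = 1 × 10^11 m
GM = 1.267 × 10^17 m³/s²
a = (rₚ + rₐ)/2 = 5.5 × 10^10 m
Vis-viva: v² = GM (2/r − 1/a)
vₚ² = 1.267 × 10^17 × (2 × 10^-10 − 1.81818 × 10^-11) = 2.30364 × 10^7 m²/s²
vₚ = 4799.62 m/s ≈ 4.8 km/s
vₐ² = 1.267 × 10^17 × (2 × 10^-11 − 1.81818 × 10^-11) = 230364 m²/s²
vₐ = 479.962 m/s ≈ 480 m/s

Final answer: vₚ = 4.8 km/s, vₐ = 480 m/s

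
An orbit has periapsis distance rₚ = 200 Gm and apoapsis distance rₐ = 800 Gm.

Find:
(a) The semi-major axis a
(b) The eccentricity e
rₚ = 200 Gm = 2 × 10^11 m
rₐ = 800 Gm = 8 × 10^11 m
(a) a = (rₚ + rₐ)/2 = 5 × 10^11 m ≈ 500 Gm
(b) e = (rₐ − rₚ)/(rₐ + rₚ) = (6 × 10^11) / (1 × 10^12) = 0.6

Final answer:
(a) a = 500 Gm
(b) e = 0.6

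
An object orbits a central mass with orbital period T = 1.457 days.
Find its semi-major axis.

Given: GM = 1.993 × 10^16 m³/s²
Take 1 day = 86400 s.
T = 1.457 days = 125885 s
GM = 1.993 × 10^16 m³/s²
Kepler's third law: a³ = GM T² / (4π²)
T² = 1.5847 × 10^10 s²
a³ = (1.993 × 10^16) × (1.5847 × 10^10) / (4π²) = 8.00008 × 10^24 m³
a = (a³)^(1/3) = 2.00001 × 10^8 m ≈ 200 Mm

Final answer: 200 Mm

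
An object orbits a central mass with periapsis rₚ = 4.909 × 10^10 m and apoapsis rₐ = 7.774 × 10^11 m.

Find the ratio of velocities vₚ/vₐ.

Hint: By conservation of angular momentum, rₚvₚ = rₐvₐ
rₚ = 4.909 × 10^10 m
rₐ = 7.774 × 10^11 m
rₚvₚ = rₐvₐ  ⇒  vₚ/vₐ = rₐ/rₚ
vₚ/vₐ = (7.774 × 10^11) / (4.909 × 10^10) = 15.8362

Final answer: vₚ/vₐ = 15.84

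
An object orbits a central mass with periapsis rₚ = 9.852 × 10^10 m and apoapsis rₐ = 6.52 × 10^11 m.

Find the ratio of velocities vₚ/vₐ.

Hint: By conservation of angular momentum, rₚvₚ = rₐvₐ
rₚ = 9.852 × 10^10 m
rₐ = 6.52 × 10^11 m
rₚvₚ = rₐvₐ  ⇒  vₚ/vₐ = rₐ/rₚ
vₚ/vₐ = (6.52 × 10^11) / (9.852 × 10^10) = 6.61795

Final answer: vₚ/vₐ = 6.618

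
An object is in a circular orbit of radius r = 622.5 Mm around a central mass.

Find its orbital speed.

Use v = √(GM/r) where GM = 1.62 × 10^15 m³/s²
r = 622.5 Mm = 6.225 × 10^8 m
GM = 1.62 × 10^15 m³/s²
GM/r = (1.62 × 10^15) / (6.225 × 10^8) = 2.60241 × 10^6 m²/s²
v = √(GM/r) = 1613.2 m/s ≈ 1.613 km/s

Final answer: 1.613 km/s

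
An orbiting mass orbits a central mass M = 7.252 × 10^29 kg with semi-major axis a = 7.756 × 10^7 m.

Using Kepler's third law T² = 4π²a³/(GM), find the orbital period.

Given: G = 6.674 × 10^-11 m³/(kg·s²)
M = 7.252 × 10^29 kg
GM = G × M = 6.674 × 10^-11 × 7.252 × 10^29 = 4.83998 × 10^19 m³/s²
a = 7.756 × 10^7 m
a³ = 4.66566 × 10^23 m³
T = 2π √(a³/GM) = 2π √((4.66566 × 10^23) / (4.83998 × 10^19)) = 2π × 98.1826 s
T = 616.9 s ≈ 10.28 minutes

Final answer: 10.28 minutes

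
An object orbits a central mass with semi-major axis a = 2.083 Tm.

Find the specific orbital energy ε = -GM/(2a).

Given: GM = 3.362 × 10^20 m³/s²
a = 2.083 Tm = 2.083 × 10^12 m
GM = 3.362 × 10^20 m³/s²
2a = 4.166 × 10^12 m
ε = −GM/(2a) = -8.07009 × 10^7 J/kg ≈ -80.7 MJ/kg

Final answer: -80.7 MJ/kg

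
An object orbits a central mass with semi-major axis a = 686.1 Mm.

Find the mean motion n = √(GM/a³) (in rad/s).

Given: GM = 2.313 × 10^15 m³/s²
a = 686.1 Mm = 6.861 × 10^8 m
GM = 2.313 × 10^15 m³/s²
a³ = 3.2297 × 10^26 m³
GM/a³ = (2.313 × 10^15) / (3.2297 × 10^26) = 7.16165 × 10^-12 s⁻²
n = √(GM/a³) = 2.67613 × 10^-6 rad/s ≈ 2.676 × 10^-6 rad/s

Final answer: n = 2.676 × 10^-6 rad/s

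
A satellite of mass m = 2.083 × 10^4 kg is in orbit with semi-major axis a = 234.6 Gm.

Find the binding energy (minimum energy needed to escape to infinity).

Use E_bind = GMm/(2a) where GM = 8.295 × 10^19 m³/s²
a = 234.6 Gm = 2.346 × 10^11 m
GM = 8.295 × 10^19 m³/s²
m = 2.083 × 10^4 kg
GMm = 8.295 × 10^19 × 20830 = 1.72785 × 10^24 m³·kg/s²
2a = 4.692 × 10^11 m
E_bind = GMm/(2a) = 3.68254 × 10^12 J ≈ 3.683 TJ

Final answer: 3.683 TJ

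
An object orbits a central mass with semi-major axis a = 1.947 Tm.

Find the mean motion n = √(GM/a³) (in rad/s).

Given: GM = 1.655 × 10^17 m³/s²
a = 1.947 Tm = 1.947 × 10^12 m
GM = 1.655 × 10^17 m³/s²
a³ = 7.38071 × 10^36 m³
GM/a³ = (1.655 × 10^17) / (7.38071 × 10^36) = 2.24233 × 10^-20 s⁻²
n = √(GM/a³) = 1.49744 × 10^-10 rad/s ≈ 1.497 × 10^-10 rad/s

Final answer: n = 1.497 × 10^-10 rad/s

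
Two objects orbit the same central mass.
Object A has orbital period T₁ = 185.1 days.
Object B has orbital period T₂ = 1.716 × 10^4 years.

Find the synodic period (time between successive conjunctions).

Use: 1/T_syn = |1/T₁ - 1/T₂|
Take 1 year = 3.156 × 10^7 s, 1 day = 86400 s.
T₁ = 185.1 days = 1.59926 × 10^7 s
T₂ = 1.716 × 10^4 years = 5.4157 × 10^11 s
1/T₁ = 6.25288 × 10^-8 s⁻¹
1/T₂ = 1.84648 × 10^-12 s⁻¹
|1/T₁ − 1/T₂| = 6.25269 × 10^-8 s⁻¹
T_syn = 1 / |1/T₁ − 1/T₂| = 1.59931 × 10^7 s ≈ 185.1 days

Final answer: T_syn = 185.1 days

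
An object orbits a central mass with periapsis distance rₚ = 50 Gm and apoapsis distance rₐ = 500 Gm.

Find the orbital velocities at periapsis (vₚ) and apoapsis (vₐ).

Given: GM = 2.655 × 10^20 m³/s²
rₚ = 50 Gm = 5 × 10^10 m
rₐ = 500 Gm = 5 × 10^11 m
GM = 2.655 × 10^20 m³/s²
a = (rₚ + rₐ)/2 = 2.75 × 10^11 m
Vis-viva: v² = GM (2/r − 1/a)
vₚ² = 2.655 × 10^20 × (4 × 10^-11 − 3.63636 × 10^-12) = 9.65455 × 10^9 m²/s²
vₚ = 98257.5 m/s ≈ 98.26 km/s
vₐ² = 2.655 × 10^20 × (4 × 10^-12 − 3.63636 × 10^-12) = 9.65455 × 10^7 m²/s²
vₐ = 9825.75 m/s ≈ 9.826 km/s

Final answer: vₚ = 98.26 km/s, vₐ = 9.826 km/s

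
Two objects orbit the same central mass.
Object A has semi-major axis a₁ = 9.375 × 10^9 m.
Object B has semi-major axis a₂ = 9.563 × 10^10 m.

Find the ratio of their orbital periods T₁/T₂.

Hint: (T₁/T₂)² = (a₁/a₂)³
a₁ = 9.375 × 10^9 m
a₂ = 9.563 × 10^10 m
a₁/a₂ = 0.0980341
T₁/T₂ = (a₁/a₂)^(3/2) = (0.0980341)^1.5 = 0.0306949

Final answer: T₁/T₂ = 0.03069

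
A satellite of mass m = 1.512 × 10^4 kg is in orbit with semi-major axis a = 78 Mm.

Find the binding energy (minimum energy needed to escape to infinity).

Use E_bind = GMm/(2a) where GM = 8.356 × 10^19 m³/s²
a = 78 Mm = 7.8 × 10^7 m
GM = 8.356 × 10^19 m³/s²
m = 1.512 × 10^4 kg
GMm = 8.356 × 10^19 × 15120 = 1.26343 × 10^24 m³·kg/s²
2a = 1.56 × 10^8 m
E_bind = GMm/(2a) = 8.09889 × 10^15 J ≈ 8.099 PJ

Final answer: 8.099 PJ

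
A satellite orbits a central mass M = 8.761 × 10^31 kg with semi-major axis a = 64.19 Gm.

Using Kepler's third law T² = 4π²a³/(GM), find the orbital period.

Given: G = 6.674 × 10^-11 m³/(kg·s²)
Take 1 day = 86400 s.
M = 8.761 × 10^31 kg
GM = G × M = 6.674 × 10^-11 × 8.761 × 10^31 = 5.84709 × 10^21 m³/s²
a = 64.19 Gm = 6.419 × 10^10 m
a³ = 2.64486 × 10^32 m³
T = 2π √(a³/GM) = 2π √((2.64486 × 10^32) / (5.84709 × 10^21)) = 2π × 212682 s
T = 1.33632 × 10^6 s ≈ 15.47 days

Final answer: 15.47 days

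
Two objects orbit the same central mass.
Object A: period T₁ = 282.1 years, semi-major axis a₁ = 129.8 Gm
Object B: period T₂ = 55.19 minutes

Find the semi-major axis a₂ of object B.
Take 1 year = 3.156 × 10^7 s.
T₁ = 282.1 years = 8.90308 × 10^9 s
T₂ = 55.19 minutes = 3311.4 s
a₁ = 129.8 Gm = 1.298 × 10^11 m
Kepler's third law: (T₂/T₁)² = (a₂/a₁)³  ⇒  a₂ = a₁ (T₂/T₁)^(2/3)
T₂/T₁ = 3.71939 × 10^-7
(T₂/T₁)^(2/3) = 5.17187 × 10^-5
a₂ = 1.298 × 10^11 m × 5.17187 × 10^-5 = 6.71309 × 10^6 m ≈ 6.713 Mm

Final answer: a₂ = 6.713 Mm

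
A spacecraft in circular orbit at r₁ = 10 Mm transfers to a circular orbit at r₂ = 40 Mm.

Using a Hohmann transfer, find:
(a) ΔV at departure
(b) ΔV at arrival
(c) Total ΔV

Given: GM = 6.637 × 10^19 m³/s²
r₁ = 10 Mm = 1 × 10^7 m
r₂ = 40 Mm = 4 × 10^7 m
GM = 6.637 × 10^19 m³/s²
Transfer ellipse: a_t = (r₁ + r₂)/2 = 2.5 × 10^7 m
Circular speed at r₁: v₁ = √(GM/r₁) = 2.57624 × 10^6 m/s
Transfer speed at r₁ (periapsis): v₁ₜ = √(GM(2/r₁ − 1/a_t)) = 3.25871 × 10^6 m/s
(a) ΔV₁ = v₁ₜ − v₁ = 682474 m/s ≈ 682.5 km/s
Circular speed at r₂: v₂ = √(GM/r₂) = 1.28812 × 10^6 m/s
Transfer speed at r₂ (apoapsis): v₂ₜ = √(GM(2/r₂ − 1/a_t)) = 814678 m/s
(b) ΔV₂ = v₂ − v₂ₜ = 473441 m/s ≈ 473.4 km/s
(c) ΔV_total = ΔV₁ + ΔV₂ = 1.15591 × 10^6 m/s ≈ 1156 km/s

Final answer:
(a) ΔV₁ = 682.5 km/s
(b) ΔV₂ = 473.4 km/s
(c) ΔV_total = 1156 km/s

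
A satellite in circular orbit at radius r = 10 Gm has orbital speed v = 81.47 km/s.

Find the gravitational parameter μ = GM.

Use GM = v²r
r = 10 Gm = 1 × 10^10 m
v = 81.47 km/s = 81470 m/s
v² = 6.63736 × 10^9 m²/s²
GM = v²r = 6.63736 × 10^9 × 1 × 10^10 = 6.63736 × 10^19 m³/s²
GM ≈ 6.637 × 10^19 m³/s²

Final answer: GM = 6.637 × 10^19 m³/s²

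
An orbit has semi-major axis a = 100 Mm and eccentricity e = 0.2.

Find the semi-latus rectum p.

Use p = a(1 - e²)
a = 100 Mm = 1 × 10^8 m
e = 0.2,  e² = 0.04,  1 − e² = 0.96
p = a(1 − e²) = 1 × 10^8 m × 0.96 = 9.6 × 10^7 m ≈ 96 Mm

Final answer: p = 96 Mm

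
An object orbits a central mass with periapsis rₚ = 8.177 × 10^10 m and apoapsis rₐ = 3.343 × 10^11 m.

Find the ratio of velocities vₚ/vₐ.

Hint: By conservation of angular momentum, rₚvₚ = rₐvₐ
rₚ = 8.177 × 10^10 m
rₐ = 3.343 × 10^11 m
rₚvₚ = rₐvₐ  ⇒  vₚ/vₐ = rₐ/rₚ
vₚ/vₐ = (3.343 × 10^11) / (8.177 × 10^10) = 4.0883

Final answer: vₚ/vₐ = 4.088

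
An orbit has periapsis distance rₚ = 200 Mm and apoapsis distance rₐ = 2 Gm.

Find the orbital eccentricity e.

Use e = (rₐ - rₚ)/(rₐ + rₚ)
rₚ = 200 Mm = 2 × 10^8 m
rₐ = 2 Gm = 2 × 10^9 m
rₐ − rₚ = 1.8 × 10^9 m
rₐ + rₚ = 2.2 × 10^9 m
e = (rₐ − rₚ)/(rₐ + rₚ) = 0.818182

Final answer: e = 0.8182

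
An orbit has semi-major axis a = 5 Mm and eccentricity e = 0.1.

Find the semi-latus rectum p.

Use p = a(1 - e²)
a = 5 Mm = 5 × 10^6 m
e = 0.1,  e² = 0.01,  1 − e² = 0.99
p = a(1 − e²) = 5 × 10^6 m × 0.99 = 4.95 × 10^6 m ≈ 4.95 Mm

Final answer: p = 4.95 Mm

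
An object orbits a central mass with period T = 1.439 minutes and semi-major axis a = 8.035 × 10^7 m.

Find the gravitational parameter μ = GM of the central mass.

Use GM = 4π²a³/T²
T = 1.439 minutes = 86.34 s
a = 8.035 × 10^7 m
a³ = 5.18749 × 10^23 m³
T² = 7454.6 s²
GM = 4π² × (5.18749 × 10^23) / 7454.6 = 2.74722 × 10^21 m³/s²
GM ≈ 2.747 × 10^21 m³/s²

Final answer: GM = 2.747 × 10^21 m³/s²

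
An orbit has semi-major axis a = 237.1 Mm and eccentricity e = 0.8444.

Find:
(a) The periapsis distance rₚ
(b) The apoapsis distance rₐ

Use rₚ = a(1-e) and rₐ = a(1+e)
a = 237.1 Mm = 2.371 × 10^8 m
e = 0.8444:  1 − e = 0.1556,  1 + e = 1.8444
(a) rₚ = a(1 − e) = 2.371 × 10^8 m × 0.1556 = 3.68928 × 10^7 m ≈ 36.89 Mm
(b) rₐ = a(1 + e) = 2.371 × 10^8 m × 1.8444 = 4.37307 × 10^8 m ≈ 437.3 Mm

Final answer:
(a) rₚ = 36.89 Mm
(b) rₐ = 437.3 Mm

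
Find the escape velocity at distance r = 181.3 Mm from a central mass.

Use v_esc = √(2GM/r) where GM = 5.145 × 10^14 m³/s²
r = 181.3 Mm = 1.813 × 10^8 m
GM = 5.145 × 10^14 m³/s²
2GM/r = 2 × (5.145 × 10^14) / (1.813 × 10^8) = 5.67568 × 10^6 m²/s²
v_esc = √(2GM/r) = 2382.37 m/s ≈ 2.382 km/s

Final answer: 2.382 km/s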